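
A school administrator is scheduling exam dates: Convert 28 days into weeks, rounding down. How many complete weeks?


Total days: 28
Days per week: 7
Division: 28 / 7 = 4 remainder 0
Complete weeks: 4
Remaining days: 0

4


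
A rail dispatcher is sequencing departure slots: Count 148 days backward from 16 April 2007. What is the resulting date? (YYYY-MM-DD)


Start: 2007-04-16
Subtracting 148 days
Days already passed in April: 16
After going back through April: 132 more days to subtract
March 2007: 31 days, 101 remaining
February 2007: 28 days, 73 remaining
January 2007: 31 days, 42 remaining
December 2006: 31 days, 11 remaining
Result: 2006-11-19

2006-11-19


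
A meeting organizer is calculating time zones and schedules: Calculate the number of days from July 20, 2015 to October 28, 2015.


Start date: 2015-07-20
End date: 2015-10-28
Jul 2015: +12 days
Aug 2015: +31 days
Sep 2015: +30 days
Oct 2015: +27 days
Total: 100 days

100


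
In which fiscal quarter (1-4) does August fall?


Month: August (month 8)
Q1: January-March (months 1-3)
Q2: April-June (months 4-6)
Q3: July-September (months 7-9)
Q4: October-December (months 10-12)
Month 8 falls in Q3

3


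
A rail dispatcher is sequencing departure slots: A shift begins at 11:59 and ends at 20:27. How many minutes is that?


Start time: 11:59 = 719 minutes from midnight
End time: 20:27 = 1227 minutes from midnight
Difference: 1227 - 719 = 508 minutes
That is 8 hours and 28 minutes

508


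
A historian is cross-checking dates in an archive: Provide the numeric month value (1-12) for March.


Calendar month order:
2. February
3. March <--
4. April
March is month number 3

3


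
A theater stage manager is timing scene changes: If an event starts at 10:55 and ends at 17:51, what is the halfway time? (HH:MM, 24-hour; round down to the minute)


Start time: 10:55 = 655 minutes from midnight
End time: 17:51 = 1071 minutes from midnight
Sum: 655 + 1071 = 1726
Midpoint: 1726 / 2 = 863 minutes
Convert: 863 / 60 = 14 hours, 23 minutes
Result: 14:23

14:23


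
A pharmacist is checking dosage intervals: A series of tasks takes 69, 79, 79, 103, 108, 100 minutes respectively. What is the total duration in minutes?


Durations: 69, 79, 79, 103, 108, 100
Running sum: 69
+ 79 = 148
+ 79 = 227
+ 103 = 330
+ 108 = 438
+ 100 = 538
Total duration: 538 minutes
That is 8 hours and 58 minutes

538


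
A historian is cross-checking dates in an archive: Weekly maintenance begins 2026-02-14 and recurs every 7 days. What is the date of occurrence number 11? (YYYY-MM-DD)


First occurrence: 2026-02-14 (occurrence 1)
Each occurrence is 7 days after the previous.
Occurrence 11 is 10 weeks after the first.
10 weeks = 70 days
2026-02-14 + 70 days = 2026-04-25

2026-04-25


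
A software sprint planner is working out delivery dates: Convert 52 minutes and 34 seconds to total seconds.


Minutes: 52
Extra seconds: 34
Seconds per minute: 60
Minutes to seconds: 52 x 60 = 3120
Total: 3120 + 34 = 3154

3154


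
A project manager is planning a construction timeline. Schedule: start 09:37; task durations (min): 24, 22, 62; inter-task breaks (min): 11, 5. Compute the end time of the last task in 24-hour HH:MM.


Start: 09:37 = 577 min from midnight
  after task 1 (24 min): 10:01
  after break (11 min): 10:12
  after task 2 (22 min): 10:34
  after break (5 min): 10:39
  after task 3 (62 min): 11:41
Total elapsed: 124 minutes
End time: 11:41

11:41


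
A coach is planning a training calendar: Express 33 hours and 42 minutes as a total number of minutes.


Hours: 33
Extra minutes: 42
Minutes per hour: 60
Hours to minutes: 33 x 60 = 1980
Total: 1980 + 42 = 2022

2022


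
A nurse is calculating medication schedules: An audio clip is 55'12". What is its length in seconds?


Minutes: 55
Seconds: 12
Convert minutes to seconds: 55 x 60 = 3300
Add remaining seconds: 3300 + 12 = 3312

3312


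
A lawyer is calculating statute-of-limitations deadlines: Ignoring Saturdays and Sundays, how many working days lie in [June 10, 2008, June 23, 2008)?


Start: 2008-06-10 (Tuesday)
End (exclusive): 2008-06-23 (Monday)
Total calendar days: 13
Full weeks: 13 // 7 = 1 -> 5 weekdays
Remaining 6 days starting on Tuesday:
  Tue(w), Wed(w), Thu(w), Fri(w), Sat(-), Sun(-) -> 4 weekdays
Total business days: 5 + 4 = 9

9


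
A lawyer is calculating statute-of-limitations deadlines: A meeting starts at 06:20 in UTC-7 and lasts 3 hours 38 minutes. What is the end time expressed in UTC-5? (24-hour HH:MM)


Start: 06:20 in UTC-7
Step 1 - add duration:
  minutes: 20 + 38 = 58
  hours: 6 + 3 + 0 = 9
  end in UTC-7: 09:58
Step 2 - convert UTC-7 -> UTC-5:
  offset difference: -5 - (-7) = 2 hours
  9 + (2) = 11 -> mod 24 = 11
Result: 11:58 in UTC-5

11:58


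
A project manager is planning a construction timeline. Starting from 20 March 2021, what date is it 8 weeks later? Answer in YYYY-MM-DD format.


Start: 2021-03-20
Weeks to add: 8
Convert to days: 8 x 7 = 56 days
Add 56 days to 2021-03-20
Result: 2021-05-15

2021-05-15


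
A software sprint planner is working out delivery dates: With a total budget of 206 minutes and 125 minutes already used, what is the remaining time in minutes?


Total budget: 206 minutes
Time used: 125 minutes
Remaining: 206 - 125 = 81 minutes
Percent used: 60.7%
Percent remaining: 39.3%

81


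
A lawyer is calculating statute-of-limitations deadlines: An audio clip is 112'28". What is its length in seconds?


Minutes: 112
Seconds: 28
Convert minutes to seconds: 112 x 60 = 6720
Add remaining seconds: 6720 + 28 = 6748

6748


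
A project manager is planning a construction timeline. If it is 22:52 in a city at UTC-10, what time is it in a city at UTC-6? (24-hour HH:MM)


Local time: 22:52 at UTC-10 (offset -10h)
Target zone: UTC-6 (offset -6h)
Difference: -6 - (-10) = 4 hours
Calculation: 22 + (4) = 26
Wraparound: (26) mod 24 = 2
Result: 02:52

02:52


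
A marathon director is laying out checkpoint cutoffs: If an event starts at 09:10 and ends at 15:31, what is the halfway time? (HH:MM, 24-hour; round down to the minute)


Start time: 09:10 = 550 minutes from midnight
End time: 15:31 = 931 minutes from midnight
Sum: 550 + 931 = 1481
Midpoint: 1481 / 2 = 740 minutes
Convert: 740 / 60 = 12 hours, 20 minutes
Result: 12:20

12:20


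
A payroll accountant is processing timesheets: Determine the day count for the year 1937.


Year: 1937
Check leap year rules:
Divisible by 4? No
1937 is not a leap year
Days: 365

365


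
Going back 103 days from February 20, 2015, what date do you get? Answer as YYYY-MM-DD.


Start: 2015-02-20
Subtracting 103 days
Days already passed in February: 20
After going back through February: 83 more days to subtract
January 2015: 31 days, 52 remaining
December 2014: 31 days, 21 remaining
November 2014 has 30 days, need 21
Result: 2014-11-09

2014-11-09


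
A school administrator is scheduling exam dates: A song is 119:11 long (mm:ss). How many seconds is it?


Minutes: 119
Extra seconds: 11
Seconds per minute: 60
Minutes to seconds: 119 x 60 = 7140
Total: 7140 + 11 = 7151

7151


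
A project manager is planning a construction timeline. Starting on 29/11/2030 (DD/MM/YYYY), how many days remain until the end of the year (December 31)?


Start: November 29, 2030
End: December 31, 2030
Days left in November: 1
December: 31
Sum of remaining months: 31
Total: 1 + 31 = 32

32


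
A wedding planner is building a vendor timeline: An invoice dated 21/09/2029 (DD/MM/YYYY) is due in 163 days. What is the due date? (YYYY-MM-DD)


Start: 2029-09-21
Adding 163 days
Days remaining in September: 9
After September: 154 days still to add
October 2029: 31 days, 123 remaining
November 2029: 30 days, 93 remaining
December 2029: 31 days, 62 remaining
January 2030: 31 days, 31 remaining
Result: 2030-03-03

2030-03-03


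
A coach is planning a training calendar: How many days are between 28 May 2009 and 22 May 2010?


Start date: 2009-05-28
End date: 2010-05-22
May 2009: +4 days
Jun 2009: +30 days
Jul 2009: +31 days
... (10 more months)
Total: 359 days

359


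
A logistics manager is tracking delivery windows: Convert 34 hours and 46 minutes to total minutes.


Hours: 34
Extra minutes: 46
Minutes per hour: 60
Hours to minutes: 34 x 60 = 2040
Total: 2040 + 46 = 2086

2086


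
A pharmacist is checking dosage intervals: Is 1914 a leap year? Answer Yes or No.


Year: 1914
Divisible by 4? 1914 / 4 = 478.5 -> No
Not divisible by 4, so NOT a leap year

No


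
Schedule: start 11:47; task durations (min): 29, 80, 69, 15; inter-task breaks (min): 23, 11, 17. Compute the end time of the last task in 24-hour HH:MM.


Start: 11:47 = 707 min from midnight
  after task 1 (29 min): 12:16
  after break (23 min): 12:39
  after task 2 (80 min): 13:59
  after break (11 min): 14:10
  after task 3 (69 min): 15:19
  after break (17 min): 15:36
  after task 4 (15 min): 15:51
Total elapsed: 244 minutes
End time: 15:51

15:51


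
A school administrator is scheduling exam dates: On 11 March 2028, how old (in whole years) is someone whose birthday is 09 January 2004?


Birth: 2004-01-09
Reference: 2028-03-11
Year difference: 2028 - 2004 = 24
Has birthday (01-09) occurred by 03-11? Yes
Age in full years: 24

24


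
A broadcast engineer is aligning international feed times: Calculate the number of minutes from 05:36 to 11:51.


Start time: 05:36 = 336 minutes from midnight
End time: 11:51 = 711 minutes from midnight
Difference: 711 - 336 = 375 minutes
That is 6 hours and 15 minutes

375


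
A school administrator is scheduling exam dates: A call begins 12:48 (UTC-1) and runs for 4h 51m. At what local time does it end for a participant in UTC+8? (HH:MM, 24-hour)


Start: 12:48 in UTC-1
Step 1 - add duration:
  minutes: 48 + 51 = 99 (carry 1h)
  hours: 12 + 4 + 1 = 17
  end in UTC-1: 17:39
Step 2 - convert UTC-1 -> UTC+8:
  offset difference: 8 - (-1) = 9 hours
  17 + (9) = 26 -> mod 24 = 2
Result: 02:39 in UTC+8

02:39


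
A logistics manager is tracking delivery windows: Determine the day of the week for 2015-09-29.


Date: 2015-09-29
January 1, 2015 is a Thursday
Day of year: 272
Offset from Jan 1: 271 days
271 mod 7 = 5
Result: Tuesday

Tuesday


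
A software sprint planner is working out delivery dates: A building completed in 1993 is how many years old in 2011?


Birth year: 1993
Current year: 2011
Age = current year - birth year
Age = 2011 - 1993 = 18

18


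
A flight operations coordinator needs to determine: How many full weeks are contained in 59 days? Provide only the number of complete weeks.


Total days: 59
Days per week: 7
Division: 59 / 7 = 8 remainder 3
Complete weeks: 8
Remaining days: 3

8


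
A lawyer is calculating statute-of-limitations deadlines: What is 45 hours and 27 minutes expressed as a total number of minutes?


Hours: 45
Minutes: 27
Convert hours to minutes: 45 x 60 = 2700
Add remaining minutes: 2700 + 27 = 2727

2727


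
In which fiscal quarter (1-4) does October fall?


Month: October (month 10)
Q1: January-March (months 1-3)
Q2: April-June (months 4-6)
Q3: July-September (months 7-9)
Q4: October-December (months 10-12)
Month 10 falls in Q4

4


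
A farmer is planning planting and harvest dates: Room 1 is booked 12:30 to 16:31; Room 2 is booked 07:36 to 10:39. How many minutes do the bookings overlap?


Interval A: [750, 991] minutes from midnight
Interval B: [456, 639] minutes from midnight
Overlap start = max(750, 456) = 750
Overlap end = min(991, 639) = 639
End <= start, so the intervals do not overlap: 0 minutes

0


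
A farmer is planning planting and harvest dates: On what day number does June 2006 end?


Month: June
Year: 2006
June is a 30-day month
Total: 30 days

30


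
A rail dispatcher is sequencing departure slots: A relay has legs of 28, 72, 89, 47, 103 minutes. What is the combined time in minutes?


Durations: 28, 72, 89, 47, 103
Running sum: 28
+ 72 = 100
+ 89 = 189
+ 47 = 236
+ 103 = 339
Total duration: 339 minutes
That is 5 hours and 39 minutes

339


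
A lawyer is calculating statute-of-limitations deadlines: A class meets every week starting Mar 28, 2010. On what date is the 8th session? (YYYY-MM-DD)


First occurrence: 2010-03-28 (occurrence 1)
Each occurrence is 7 days after the previous.
Occurrence 8 is 7 weeks after the first.
7 weeks = 49 days
2010-03-28 + 49 days = 2010-05-16

2010-05-16


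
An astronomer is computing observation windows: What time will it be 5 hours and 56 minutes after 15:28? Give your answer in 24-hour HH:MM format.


Start time: 15:28
Adding: 5 hours 56 minutes
Minutes: 28 + 56 = 84
Minute overflow: 84 >= 60, so carry 1 hour, minutes = 24
Hours: 15 + 5 + 1 = 21
Result: 21:24

21:24


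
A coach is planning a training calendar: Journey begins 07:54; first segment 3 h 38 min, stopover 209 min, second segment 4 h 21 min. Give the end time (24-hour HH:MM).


Depart: 07:54
Leg 1: +218 min -> 11:32
Layover: +209 min -> 15:01
Leg 2: +261 min -> 19:22
Total travel: 688 minutes = 11h 28m
Arrival: 19:22

19:22


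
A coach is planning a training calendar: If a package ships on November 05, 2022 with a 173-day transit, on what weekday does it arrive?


Start: 2022-11-05 (Saturday)
Step 1 - find target date: add 173 days
  2022-11-05 + 173 days = 2023-04-27
Step 2 - day of week:
  173 mod 7 = 5
  Saturday + 5 days -> Thursday
Result: Thursday (2023-04-27)

Thursday


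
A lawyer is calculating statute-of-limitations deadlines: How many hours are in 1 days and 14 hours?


Days: 1
Extra hours: 14
Hours per day: 24
Days to hours: 1 x 24 = 24
Total: 24 + 14 = 38

38


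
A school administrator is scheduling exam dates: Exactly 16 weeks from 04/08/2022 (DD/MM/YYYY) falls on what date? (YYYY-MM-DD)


Start: 2022-08-04
Weeks to add: 16
Convert to days: 16 x 7 = 112 days
Add 112 days to 2022-08-04
Result: 2022-11-24

2022-11-24


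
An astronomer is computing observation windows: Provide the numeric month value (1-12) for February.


Calendar month order:
1. January
2. February <--
3. March
February is month number 2

2


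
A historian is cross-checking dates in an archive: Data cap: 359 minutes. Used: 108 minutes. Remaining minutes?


Total budget: 359 minutes
Time used: 108 minutes
Remaining: 359 - 108 = 251 minutes
Percent used: 30.1%
Percent remaining: 69.9%

251


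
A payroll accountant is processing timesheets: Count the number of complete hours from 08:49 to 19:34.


Start: 08:49
End: 19:34
Hour difference: 19 - 8 = 11 hours
Minute difference: 34 - 49 = -15 minutes
Total minutes: 645
Complete hours: 645 / 60 = 10 (remainder 45)

10


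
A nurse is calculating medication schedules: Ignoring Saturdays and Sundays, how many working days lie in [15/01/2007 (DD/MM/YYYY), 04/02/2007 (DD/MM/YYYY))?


Start: 2007-01-15 (Monday)
End (exclusive): 2007-02-04 (Sunday)
Total calendar days: 20
Full weeks: 20 // 7 = 2 -> 10 weekdays
Remaining 6 days starting on Monday:
  Mon(w), Tue(w), Wed(w), Thu(w), Fri(w), Sat(-) -> 5 weekdays
Total business days: 10 + 5 = 15

15


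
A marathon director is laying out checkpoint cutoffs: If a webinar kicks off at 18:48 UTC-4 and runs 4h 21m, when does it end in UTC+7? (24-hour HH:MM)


Start: 18:48 in UTC-4
Step 1 - add duration:
  minutes: 48 + 21 = 69 (carry 1h)
  hours: 18 + 4 + 1 = 23
  end in UTC-4: 23:09
Step 2 - convert UTC-4 -> UTC+7:
  offset difference: 7 - (-4) = 11 hours
  23 + (11) = 34 -> mod 24 = 10
Result: 10:09 in UTC+7

10:09


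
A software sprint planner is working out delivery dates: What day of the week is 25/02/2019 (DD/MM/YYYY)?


Date: 2019-02-25
January 1, 2019 is a Tuesday
Day of year: 56
Offset from Jan 1: 55 days
55 mod 7 = 6
Result: Monday

Monday


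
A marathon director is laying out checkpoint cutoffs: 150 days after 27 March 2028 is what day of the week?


Start: 2028-03-27 (Monday)
Step 1 - find target date: add 150 days
  2028-03-27 + 150 days = 2028-08-24
Step 2 - day of week:
  150 mod 7 = 3
  Monday + 3 days -> Thursday
Result: Thursday (2028-08-24)

Thursday


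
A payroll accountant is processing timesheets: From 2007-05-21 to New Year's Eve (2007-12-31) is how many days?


Start: May 21, 2007
End: December 31, 2007
Days left in May: 10
June: 30
July: 31
August: 31
September: 30
... plus remaining months
Sum of remaining months: 214
Total: 10 + 214 = 224

224


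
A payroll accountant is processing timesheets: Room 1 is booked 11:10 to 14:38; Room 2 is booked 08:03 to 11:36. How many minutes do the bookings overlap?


Interval A: [670, 878] minutes from midnight
Interval B: [483, 696] minutes from midnight
Overlap start = max(670, 483) = 670
Overlap end = min(878, 696) = 696
Overlap = 696 - 670 = 26 minutes

26


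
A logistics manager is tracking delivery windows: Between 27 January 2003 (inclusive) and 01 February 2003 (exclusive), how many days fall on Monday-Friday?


Start: 2003-01-27 (Monday)
End (exclusive): 2003-02-01 (Saturday)
Total calendar days: 5
Full weeks: 5 // 7 = 0 -> 0 weekdays
Remaining 5 days starting on Monday:
  Mon(w), Tue(w), Wed(w), Thu(w), Fri(w) -> 5 weekdays
Total business days: 0 + 5 = 5

5


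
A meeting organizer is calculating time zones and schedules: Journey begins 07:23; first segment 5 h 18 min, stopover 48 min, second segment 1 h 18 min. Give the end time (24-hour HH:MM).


Depart: 07:23
Leg 1: +318 min -> 12:41
Layover: +48 min -> 13:29
Leg 2: +78 min -> 14:47
Total travel: 444 minutes = 7h 24m
Arrival: 14:47

14:47


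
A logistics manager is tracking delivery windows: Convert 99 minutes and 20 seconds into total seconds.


Minutes: 99
Seconds: 20
Convert minutes to seconds: 99 x 60 = 5940
Add remaining seconds: 5940 + 20 = 5960

5960


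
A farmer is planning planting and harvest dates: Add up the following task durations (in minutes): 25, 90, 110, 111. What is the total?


Durations: 25, 90, 110, 111
Running sum: 25
+ 90 = 115
+ 110 = 225
+ 111 = 336
Total duration: 336 minutes
That is 5 hours and 36 minutes

336


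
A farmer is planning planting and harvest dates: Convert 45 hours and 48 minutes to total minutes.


Hours: 45
Extra minutes: 48
Minutes per hour: 60
Hours to minutes: 45 x 60 = 2700
Total: 2700 + 48 = 2748

2748


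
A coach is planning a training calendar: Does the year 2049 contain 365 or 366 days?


Year: 2049
Check leap year rules:
Divisible by 4? No
2049 is not a leap year
Days: 365

365


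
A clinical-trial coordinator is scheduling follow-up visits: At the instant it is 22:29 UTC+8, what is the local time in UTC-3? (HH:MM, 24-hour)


Local time: 22:29 at UTC+8 (offset 8h)
Target zone: UTC-3 (offset -3h)
Difference: -3 - (8) = -11 hours
Calculation: 22 + (-11) = 11
Result: 11:29

11:29


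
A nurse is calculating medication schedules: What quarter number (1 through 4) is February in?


Month: February (month 2)
Q1: January-March (months 1-3)
Q2: April-June (months 4-6)
Q3: July-September (months 7-9)
Q4: October-December (months 10-12)
Month 2 falls in Q1

1


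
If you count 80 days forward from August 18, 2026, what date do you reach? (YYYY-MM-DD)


Start: 2026-08-18
Adding 80 days
Days remaining in August: 13
After August: 67 days still to add
September 2026: 30 days, 37 remaining
October 2026: 31 days, 6 remaining
November 2026 has 30 days, need 6
Result: 2026-11-06

2026-11-06


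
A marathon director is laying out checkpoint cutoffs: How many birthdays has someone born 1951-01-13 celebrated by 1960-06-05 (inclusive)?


Birth: 1951-01-13
Reference: 1960-06-05
Year difference: 1960 - 1951 = 9
Has birthday (01-13) occurred by 06-05? Yes
Age in full years: 9

9


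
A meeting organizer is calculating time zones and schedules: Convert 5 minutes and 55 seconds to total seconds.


Minutes: 5
Extra seconds: 55
Seconds per minute: 60
Minutes to seconds: 5 x 60 = 300
Total: 300 + 55 = 355

355


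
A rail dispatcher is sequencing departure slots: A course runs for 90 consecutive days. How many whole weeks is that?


Total days: 90
Days per week: 7
Division: 90 / 7 = 12 remainder 6
Complete weeks: 12
Remaining days: 6

12


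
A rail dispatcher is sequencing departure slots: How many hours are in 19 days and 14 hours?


Days: 19
Extra hours: 14
Hours per day: 24
Days to hours: 19 x 24 = 456
Total: 456 + 14 = 470

470


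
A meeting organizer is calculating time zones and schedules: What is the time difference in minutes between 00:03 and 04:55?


Start time: 00:03 = 3 minutes from midnight
End time: 04:55 = 295 minutes from midnight
Difference: 295 - 3 = 292 minutes
That is 4 hours and 52 minutes

292


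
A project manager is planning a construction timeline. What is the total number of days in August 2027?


Month: August
Year: 2027
August is a 31-day month
Total: 31 days

31


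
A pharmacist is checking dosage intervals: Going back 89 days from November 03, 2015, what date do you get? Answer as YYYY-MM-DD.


Start: 2015-11-03
Subtracting 89 days
Days already passed in November: 3
After going back through November: 86 more days to subtract
October 2015: 31 days, 55 remaining
September 2015: 30 days, 25 remaining
August 2015 has 31 days, need 25
Result: 2015-08-06

2015-08-06


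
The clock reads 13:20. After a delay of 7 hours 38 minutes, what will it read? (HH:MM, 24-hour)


Start time: 13:20
Adding: 7 hours 38 minutes
Minutes: 20 + 38 = 58
Hours: 13 + 7 + 0 = 20
Result: 20:58

20:58


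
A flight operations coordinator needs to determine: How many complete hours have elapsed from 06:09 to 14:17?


Start: 06:09
End: 14:17
Hour difference: 14 - 6 = 8 hours
Minute difference: 17 - 9 = 8 minutes
Total minutes: 488
Complete hours: 488 / 60 = 8 (remainder 8)

8


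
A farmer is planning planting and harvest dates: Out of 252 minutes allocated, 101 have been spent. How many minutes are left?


Total budget: 252 minutes
Time used: 101 minutes
Remaining: 252 - 101 = 151 minutes
Percent used: 40.1%
Percent remaining: 59.9%

151


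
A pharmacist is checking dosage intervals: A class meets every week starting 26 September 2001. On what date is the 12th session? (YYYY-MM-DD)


First occurrence: 2001-09-26 (occurrence 1)
Each occurrence is 7 days after the previous.
Occurrence 12 is 11 weeks after the first.
11 weeks = 77 days
2001-09-26 + 77 days = 2001-12-12

2001-12-12


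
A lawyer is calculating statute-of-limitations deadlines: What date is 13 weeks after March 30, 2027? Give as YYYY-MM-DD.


Start: 2027-03-30
Weeks to add: 13
Convert to days: 13 x 7 = 91 days
Add 91 days to 2027-03-30
Result: 2027-06-29

2027-06-29


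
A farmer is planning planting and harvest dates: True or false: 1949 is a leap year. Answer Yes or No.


Year: 1949
Divisible by 4? 1949 / 4 = 487.25 -> No
Not divisible by 4, so NOT a leap year

No


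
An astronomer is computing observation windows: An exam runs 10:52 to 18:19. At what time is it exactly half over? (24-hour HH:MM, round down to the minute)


Start time: 10:52 = 652 minutes from midnight
End time: 18:19 = 1099 minutes from midnight
Sum: 652 + 1099 = 1751
Midpoint: 1751 / 2 = 875 minutes
Convert: 875 / 60 = 14 hours, 35 minutes
Result: 14:35

14:35


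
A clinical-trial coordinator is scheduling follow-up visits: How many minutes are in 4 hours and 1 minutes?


Hours: 4
Minutes: 1
Convert hours to minutes: 4 x 60 = 240
Add remaining minutes: 240 + 1 = 241

241


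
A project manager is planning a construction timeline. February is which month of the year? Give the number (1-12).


Calendar month order:
1. January
2. February <--
3. March
February is month number 2

2


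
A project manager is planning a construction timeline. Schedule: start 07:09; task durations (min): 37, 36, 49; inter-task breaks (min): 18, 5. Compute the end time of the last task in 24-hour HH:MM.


Start: 07:09 = 429 min from midnight
  after task 1 (37 min): 07:46
  after break (18 min): 08:04
  after task 2 (36 min): 08:40
  after break (5 min): 08:45
  after task 3 (49 min): 09:34
Total elapsed: 145 minutes
End time: 09:34

09:34


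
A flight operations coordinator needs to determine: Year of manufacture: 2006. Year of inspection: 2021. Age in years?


Birth year: 2006
Current year: 2021
Age = current year - birth year
Age = 2021 - 2006 = 15

15


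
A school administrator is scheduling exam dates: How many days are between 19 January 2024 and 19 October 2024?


Start date: 2024-01-19
End date: 2024-10-19
Jan 2024: +13 days
Feb 2024: +29 days
Mar 2024: +31 days
... (7 more months)
Total: 274 days

274


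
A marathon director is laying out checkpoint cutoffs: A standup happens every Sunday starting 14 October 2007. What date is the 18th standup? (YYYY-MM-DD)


First occurrence: 2007-10-14 (occurrence 1)
Each occurrence is 7 days after the previous.
Occurrence 18 is 17 weeks after the first.
17 weeks = 119 days
2007-10-14 + 119 days = 2008-02-10

2008-02-10


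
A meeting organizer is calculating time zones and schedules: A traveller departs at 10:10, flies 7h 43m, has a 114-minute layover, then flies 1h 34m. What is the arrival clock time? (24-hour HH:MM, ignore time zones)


Depart: 10:10
Leg 1: +463 min -> 17:53
Layover: +114 min -> 19:47
Leg 2: +94 min -> 21:21
Total travel: 671 minutes = 11h 11m
Arrival: 21:21

21:21


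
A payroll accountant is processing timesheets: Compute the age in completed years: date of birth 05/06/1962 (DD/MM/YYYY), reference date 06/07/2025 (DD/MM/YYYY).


Birth: 1962-06-05
Reference: 2025-07-06
Year difference: 2025 - 1962 = 63
Has birthday (06-05) occurred by 07-06? Yes
Age in full years: 63

63


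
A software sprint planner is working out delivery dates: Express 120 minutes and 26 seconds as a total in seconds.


Minutes: 120
Seconds: 26
Convert minutes to seconds: 120 x 60 = 7200
Add remaining seconds: 7200 + 26 = 7226

7226


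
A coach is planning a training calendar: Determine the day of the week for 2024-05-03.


Date: 2024-05-03
January 1, 2024 is a Monday
Day of year: 124
Offset from Jan 1: 123 days
123 mod 7 = 4
Result: Friday

Friday


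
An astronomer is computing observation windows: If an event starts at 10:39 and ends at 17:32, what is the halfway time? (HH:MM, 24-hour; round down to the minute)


Start time: 10:39 = 639 minutes from midnight
End time: 17:32 = 1052 minutes from midnight
Sum: 639 + 1052 = 1691
Midpoint: 1691 / 2 = 845 minutes
Convert: 845 / 60 = 14 hours, 5 minutes
Result: 14:05

14:05


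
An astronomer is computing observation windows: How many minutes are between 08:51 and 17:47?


Start time: 08:51 = 531 minutes from midnight
End time: 17:47 = 1067 minutes from midnight
Difference: 1067 - 531 = 536 minutes
That is 8 hours and 56 minutes

536


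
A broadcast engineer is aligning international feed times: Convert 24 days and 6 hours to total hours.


Days: 24
Extra hours: 6
Hours per day: 24
Days to hours: 24 x 24 = 576
Total: 576 + 6 = 582

582


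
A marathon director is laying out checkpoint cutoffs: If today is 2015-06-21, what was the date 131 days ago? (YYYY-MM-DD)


Start: 2015-06-21
Subtracting 131 days
Days already passed in June: 21
After going back through June: 110 more days to subtract
May 2015: 31 days, 79 remaining
April 2015: 30 days, 49 remaining
March 2015: 31 days, 18 remaining
February 2015 has 28 days, need 18
Result: 2015-02-10

2015-02-10


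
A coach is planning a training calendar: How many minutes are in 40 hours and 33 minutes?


Hours: 40
Extra minutes: 33
Minutes per hour: 60
Hours to minutes: 40 x 60 = 2400
Total: 2400 + 33 = 2433

2433


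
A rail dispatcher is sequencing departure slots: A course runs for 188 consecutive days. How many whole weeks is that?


Total days: 188
Days per week: 7
Division: 188 / 7 = 26 remainder 6
Complete weeks: 26
Remaining days: 6

26


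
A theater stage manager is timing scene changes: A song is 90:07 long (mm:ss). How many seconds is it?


Minutes: 90
Extra seconds: 7
Seconds per minute: 60
Minutes to seconds: 90 x 60 = 5400
Total: 5400 + 7 = 5407

5407


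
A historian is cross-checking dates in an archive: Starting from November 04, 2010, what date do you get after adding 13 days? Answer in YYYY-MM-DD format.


Start: 2010-11-04
Adding 13 days
Days remaining in November: 26
Result: 2010-11-17

2010-11-17


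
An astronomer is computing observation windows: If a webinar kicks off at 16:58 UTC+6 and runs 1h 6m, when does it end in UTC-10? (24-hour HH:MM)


Start: 16:58 in UTC+6
Step 1 - add duration:
  minutes: 58 + 6 = 64 (carry 1h)
  hours: 16 + 1 + 1 = 18
  end in UTC+6: 18:04
Step 2 - convert UTC+6 -> UTC-10:
  offset difference: -10 - (6) = -16 hours
  18 + (-16) = 2 -> mod 24 = 2
Result: 02:04 in UTC-10

02:04


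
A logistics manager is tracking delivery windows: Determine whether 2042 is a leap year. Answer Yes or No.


Year: 2042
Divisible by 4? 2042 / 4 = 510.5 -> No
Not divisible by 4, so NOT a leap year

No


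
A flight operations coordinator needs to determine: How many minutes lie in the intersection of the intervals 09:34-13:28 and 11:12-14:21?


Interval A: [574, 808] minutes from midnight
Interval B: [672, 861] minutes from midnight
Overlap start = max(574, 672) = 672
Overlap end = min(808, 861) = 808
Overlap = 808 - 672 = 136 minutes

136


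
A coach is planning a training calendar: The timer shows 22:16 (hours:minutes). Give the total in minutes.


Hours: 22
Minutes: 16
Convert hours to minutes: 22 x 60 = 1320
Add remaining minutes: 1320 + 16 = 1336

1336


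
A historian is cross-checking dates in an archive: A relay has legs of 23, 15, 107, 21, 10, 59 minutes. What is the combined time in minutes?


Durations: 23, 15, 107, 21, 10, 59
Running sum: 23
+ 15 = 38
+ 107 = 145
+ 21 = 166
+ 10 = 176
+ 59 = 235
Total duration: 235 minutes
That is 3 hours and 55 minutes

235


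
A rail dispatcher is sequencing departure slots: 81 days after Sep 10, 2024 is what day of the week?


Start: 2024-09-10 (Tuesday)
Step 1 - find target date: add 81 days
  2024-09-10 + 81 days = 2024-11-30
Step 2 - day of week:
  81 mod 7 = 4
  Tuesday + 4 days -> Saturday
Result: Saturday (2024-11-30)

Saturday


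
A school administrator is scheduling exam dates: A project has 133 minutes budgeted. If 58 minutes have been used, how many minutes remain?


Total budget: 133 minutes
Time used: 58 minutes
Remaining: 133 - 58 = 75 minutes
Percent used: 43.6%
Percent remaining: 56.4%

75


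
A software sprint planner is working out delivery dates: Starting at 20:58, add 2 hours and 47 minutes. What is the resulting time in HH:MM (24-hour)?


Start time: 20:58
Adding: 2 hours 47 minutes
Minutes: 58 + 47 = 105
Minute overflow: 105 >= 60, so carry 1 hour, minutes = 45
Hours: 20 + 2 + 1 = 23
Result: 23:45

23:45


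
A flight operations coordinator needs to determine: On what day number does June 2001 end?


Month: June
Year: 2001
June is a 30-day month
Total: 30 days

30


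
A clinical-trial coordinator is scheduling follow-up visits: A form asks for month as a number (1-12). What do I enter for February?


Calendar month order:
1. January
2. February <--
3. March
February is month number 2

2


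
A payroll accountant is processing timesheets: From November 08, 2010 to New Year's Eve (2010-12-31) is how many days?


Start: November 08, 2010
End: December 31, 2010
Days left in November: 22
December: 31
Sum of remaining months: 31
Total: 22 + 31 = 53

53


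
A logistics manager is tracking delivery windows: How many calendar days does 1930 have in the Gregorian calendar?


Year: 1930
Check leap year rules:
Divisible by 4? No
1930 is not a leap year
Days: 365

365


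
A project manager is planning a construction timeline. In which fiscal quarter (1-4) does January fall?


Month: January (month 1)
Q1: January-March (months 1-3)
Q2: April-June (months 4-6)
Q3: July-September (months 7-9)
Q4: October-December (months 10-12)
Month 1 falls in Q1

1


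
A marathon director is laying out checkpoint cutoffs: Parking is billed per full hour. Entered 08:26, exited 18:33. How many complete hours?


Start: 08:26
End: 18:33
Hour difference: 18 - 8 = 10 hours
Minute difference: 33 - 26 = 7 minutes
Total minutes: 607
Complete hours: 607 / 60 = 10 (remainder 7)

10


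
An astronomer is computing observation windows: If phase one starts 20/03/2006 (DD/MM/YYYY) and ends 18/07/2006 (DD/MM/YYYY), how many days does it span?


Start date: 2006-03-20
End date: 2006-07-18
Mar 2006: +12 days
Apr 2006: +30 days
May 2006: +31 days
Jun 2006: +30 days
Jul 2006: +17 days
Total: 120 days

120


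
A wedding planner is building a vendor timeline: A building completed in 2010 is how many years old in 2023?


Birth year: 2010
Current year: 2023
Age = current year - birth year
Age = 2023 - 2010 = 13

13


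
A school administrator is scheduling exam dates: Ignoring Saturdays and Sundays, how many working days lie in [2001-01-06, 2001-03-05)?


Start: 2001-01-06 (Saturday)
End (exclusive): 2001-03-05 (Monday)
Total calendar days: 58
Full weeks: 58 // 7 = 8 -> 40 weekdays
Remaining 2 days starting on Saturday:
  Sat(-), Sun(-) -> 0 weekdays
Total business days: 40 + 0 = 40

40


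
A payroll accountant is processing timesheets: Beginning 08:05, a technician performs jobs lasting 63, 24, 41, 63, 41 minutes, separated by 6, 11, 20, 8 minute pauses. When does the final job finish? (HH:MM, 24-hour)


Start: 08:05 = 485 min from midnight
  after task 1 (63 min): 09:08
  after break (6 min): 09:14
  after task 2 (24 min): 09:38
  after break (11 min): 09:49
  after task 3 (41 min): 10:30
  after break (20 min): 10:50
  after task 4 (63 min): 11:53
  after break (8 min): 12:01
  after task 5 (41 min): 12:42
Total elapsed: 277 minutes
End time: 12:42

12:42


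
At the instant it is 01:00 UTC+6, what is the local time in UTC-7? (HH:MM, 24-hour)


Local time: 01:00 at UTC+6 (offset 6h)
Target zone: UTC-7 (offset -7h)
Difference: -7 - (6) = -13 hours
Calculation: 1 + (-13) = -12
Wraparound: (-12) mod 24 = 12
Result: 12:00

12:00


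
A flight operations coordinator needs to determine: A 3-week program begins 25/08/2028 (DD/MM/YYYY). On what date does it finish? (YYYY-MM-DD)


Start: 2028-08-25
Weeks to add: 3
Convert to days: 3 x 7 = 21 days
Add 21 days to 2028-08-25
Result: 2028-09-15

2028-09-15


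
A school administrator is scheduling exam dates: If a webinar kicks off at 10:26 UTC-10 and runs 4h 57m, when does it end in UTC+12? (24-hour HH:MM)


Start: 10:26 in UTC-10
Step 1 - add duration:
  minutes: 26 + 57 = 83 (carry 1h)
  hours: 10 + 4 + 1 = 15
  end in UTC-10: 15:23
Step 2 - convert UTC-10 -> UTC+12:
  offset difference: 12 - (-10) = 22 hours
  15 + (22) = 37 -> mod 24 = 13
Result: 13:23 in UTC+12

13:23


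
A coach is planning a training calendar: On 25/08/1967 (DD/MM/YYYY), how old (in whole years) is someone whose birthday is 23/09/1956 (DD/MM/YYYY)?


Birth: 1956-09-23
Reference: 1967-08-25
Year difference: 1967 - 1956 = 11
Has birthday (09-23) occurred by 08-25? No
Birthday not yet reached this year -> subtract 1
Age in full years: 10

10


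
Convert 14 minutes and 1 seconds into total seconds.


Minutes: 14
Seconds: 1
Convert minutes to seconds: 14 x 60 = 840
Add remaining seconds: 840 + 1 = 841

841


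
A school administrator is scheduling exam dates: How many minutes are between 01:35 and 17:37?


Start time: 01:35 = 95 minutes from midnight
End time: 17:37 = 1057 minutes from midnight
Difference: 1057 - 95 = 962 minutes
That is 16 hours and 2 minutes

962


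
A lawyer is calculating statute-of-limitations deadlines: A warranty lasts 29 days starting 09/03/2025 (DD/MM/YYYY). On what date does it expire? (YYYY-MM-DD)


Start: 2025-03-09
Adding 29 days
Days remaining in March: 22
After March: 7 days still to add
April 2025 has 30 days, need 7
Result: 2025-04-07

2025-04-07


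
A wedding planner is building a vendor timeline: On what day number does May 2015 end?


Month: May
Year: 2015
May is a 31-day month
Total: 31 days

31


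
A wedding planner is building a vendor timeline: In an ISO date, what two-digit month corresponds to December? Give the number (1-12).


Calendar month order:
11. November
12. December <--
December is month number 12

12


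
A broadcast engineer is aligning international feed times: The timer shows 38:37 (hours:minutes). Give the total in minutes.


Hours: 38
Minutes: 37
Convert hours to minutes: 38 x 60 = 2280
Add remaining minutes: 2280 + 37 = 2317

2317


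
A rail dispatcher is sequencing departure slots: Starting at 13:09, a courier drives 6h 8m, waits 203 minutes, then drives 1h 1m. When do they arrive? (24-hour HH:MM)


Depart: 13:09
Leg 1: +368 min -> 19:17
Layover: +203 min -> 22:40
Leg 2: +61 min -> 23:41
Total travel: 632 minutes = 10h 32m
Arrival: 23:41

23:41


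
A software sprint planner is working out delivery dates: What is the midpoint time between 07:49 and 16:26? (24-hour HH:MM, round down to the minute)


Start time: 07:49 = 469 minutes from midnight
End time: 16:26 = 986 minutes from midnight
Sum: 469 + 986 = 1455
Midpoint: 1455 / 2 = 727 minutes
Convert: 727 / 60 = 12 hours, 7 minutes
Result: 12:07

12:07


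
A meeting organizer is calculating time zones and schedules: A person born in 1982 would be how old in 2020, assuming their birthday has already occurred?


Birth year: 1982
Current year: 2020
Age = current year - birth year
Age = 2020 - 1982 = 38

38


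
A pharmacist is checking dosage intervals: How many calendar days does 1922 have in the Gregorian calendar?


Year: 1922
Check leap year rules:
Divisible by 4? No
1922 is not a leap year
Days: 365

365


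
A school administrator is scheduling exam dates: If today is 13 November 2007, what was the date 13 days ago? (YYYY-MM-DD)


Start: 2007-11-13
Subtracting 13 days
Days already passed in November: 13
Result: 2007-10-31

2007-10-31


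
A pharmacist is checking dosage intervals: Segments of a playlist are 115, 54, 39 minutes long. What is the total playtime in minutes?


Durations: 115, 54, 39
Running sum: 115
+ 54 = 169
+ 39 = 208
Total duration: 208 minutes
That is 3 hours and 28 minutes

208


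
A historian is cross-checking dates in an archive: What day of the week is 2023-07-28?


Date: 2023-07-28
January 1, 2023 is a Sunday
Day of year: 209
Offset from Jan 1: 208 days
208 mod 7 = 5
Result: Friday

Friday


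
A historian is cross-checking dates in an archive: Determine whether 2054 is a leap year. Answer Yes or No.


Year: 2054
Divisible by 4? 2054 / 4 = 513.5 -> No
Not divisible by 4, so NOT a leap year

No


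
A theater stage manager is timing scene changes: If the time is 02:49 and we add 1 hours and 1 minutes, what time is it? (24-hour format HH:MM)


Start time: 02:49
Adding: 1 hours 1 minutes
Minutes: 49 + 1 = 50
Hours: 2 + 1 + 0 = 3
Result: 03:50

03:50


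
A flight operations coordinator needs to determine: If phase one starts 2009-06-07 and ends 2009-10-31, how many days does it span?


Start date: 2009-06-07
End date: 2009-10-31
Jun 2009: +24 days
Jul 2009: +31 days
Aug 2009: +31 days
Sep 2009: +30 days
Oct 2009: +30 days
Total: 146 days

146


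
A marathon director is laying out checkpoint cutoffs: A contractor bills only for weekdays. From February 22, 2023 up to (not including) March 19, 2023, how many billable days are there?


Start: 2023-02-22 (Wednesday)
End (exclusive): 2023-03-19 (Sunday)
Total calendar days: 25
Full weeks: 25 // 7 = 3 -> 15 weekdays
Remaining 4 days starting on Wednesday:
  Wed(w), Thu(w), Fri(w), Sat(-) -> 3 weekdays
Total business days: 15 + 3 = 18

18


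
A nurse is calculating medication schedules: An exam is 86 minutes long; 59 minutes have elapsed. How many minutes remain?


Total budget: 86 minutes
Time used: 59 minutes
Remaining: 86 - 59 = 27 minutes
Percent used: 68.6%
Percent remaining: 31.4%

27
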